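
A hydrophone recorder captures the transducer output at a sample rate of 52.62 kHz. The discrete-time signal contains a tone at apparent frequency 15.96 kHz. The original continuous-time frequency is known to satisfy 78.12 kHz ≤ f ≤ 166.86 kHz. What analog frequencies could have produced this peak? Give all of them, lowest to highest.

Frequencies that alias to 15.96 kHz are k·fs ± 15.96 kHz for integer k ≥ 0.
k=0: 15.96 kHz.
k=1: 36.66 kHz, 68.58 kHz.
k=2: 89.28 kHz, 121.2 kHz.
k=3: 141.9 kHz, 173.82 kHz.
k=4: 194.52 kHz, 226.44 kHz.
Within [78.12 kHz, 166.86 kHz]: 89.28 kHz, 121.2 kHz, 141.9 kHz.

89.28 kHz, 121.2 kHz, 141.9 kHz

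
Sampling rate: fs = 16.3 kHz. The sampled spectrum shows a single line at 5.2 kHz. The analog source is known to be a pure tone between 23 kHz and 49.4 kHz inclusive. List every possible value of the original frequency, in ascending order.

Frequencies that alias to 5.2 kHz are k·fs ± 5.2 kHz for integer k ≥ 0.
k=0: 5.2 kHz.
k=1: 11.1 kHz, 21.5 kHz.
k=2: 27.4 kHz, 37.8 kHz.
k=3: 43.7 kHz, 54.1 kHz.
k=4: 60 kHz, 70.4 kHz.
Within [23 kHz, 49.4 kHz]: 27.4 kHz, 37.8 kHz, 43.7 kHz.

27.4 kHz, 37.8 kHz, 43.7 kHz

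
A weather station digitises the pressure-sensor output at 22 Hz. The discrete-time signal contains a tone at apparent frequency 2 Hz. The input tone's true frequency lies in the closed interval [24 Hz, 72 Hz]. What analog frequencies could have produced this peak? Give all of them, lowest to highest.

24 Hz, 42 Hz, 46 Hz, 64 Hz, 68 Hz

Frequencies that alias to 2 Hz are k·fs ± 2 Hz for integer k ≥ 0.
k=0: 2 Hz.
k=1: 20 Hz, 24 Hz.
k=2: 42 Hz, 46 Hz.
k=3: 64 Hz, 68 Hz.
k=4: 86 Hz, 90 Hz.
Within [24 Hz, 72 Hz]: 24 Hz, 42 Hz, 46 Hz, 64 Hz, 68 Hz.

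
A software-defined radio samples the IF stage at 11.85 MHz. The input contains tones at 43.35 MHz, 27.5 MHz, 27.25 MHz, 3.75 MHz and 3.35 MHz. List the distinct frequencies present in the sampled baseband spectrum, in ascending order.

3.35 MHz, 3.55 MHz, 3.75 MHz, 3.8 MHz, 4.05 MHz

fs/2 = 5.925 MHz.
43.35 MHz mod fs = 7.8 MHz.
7.8 MHz > fs/2 = 5.925 MHz, folds to fs − 7.8 MHz = 4.05 MHz.
27.5 MHz mod fs = 3.8 MHz.
3.8 MHz ≤ fs/2 = 5.925 MHz, appears at 3.8 MHz.
27.25 MHz mod fs = 3.55 MHz.
3.55 MHz ≤ fs/2 = 5.925 MHz, appears at 3.55 MHz.
3.75 MHz ≤ fs/2 = 5.925 MHz, passes unchanged.
3.35 MHz ≤ fs/2 = 5.925 MHz, passes unchanged.
Distinct values: {3.35 MHz, 3.55 MHz, 3.75 MHz, 3.8 MHz, 4.05 MHz}.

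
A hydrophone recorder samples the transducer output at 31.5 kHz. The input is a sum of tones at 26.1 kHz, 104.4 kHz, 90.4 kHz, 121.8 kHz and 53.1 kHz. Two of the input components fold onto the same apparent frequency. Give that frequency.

9.9 kHz

fs/2 = 15.75 kHz.
26.1 kHz > fs/2 = 15.75 kHz, folds to fs − 26.1 kHz = 5.4 kHz.
104.4 kHz mod fs = 9.9 kHz.
9.9 kHz ≤ fs/2 = 15.75 kHz, appears at 9.9 kHz.
90.4 kHz mod fs = 27.4 kHz.
27.4 kHz > fs/2 = 15.75 kHz, folds to fs − 27.4 kHz = 4.1 kHz.
121.8 kHz mod fs = 27.3 kHz.
27.3 kHz > fs/2 = 15.75 kHz, folds to fs − 27.3 kHz = 4.2 kHz.
53.1 kHz mod fs = 21.6 kHz.
21.6 kHz > fs/2 = 15.75 kHz, folds to fs − 21.6 kHz = 9.9 kHz.
53.1 kHz and 104.4 kHz both map to 9.9 kHz.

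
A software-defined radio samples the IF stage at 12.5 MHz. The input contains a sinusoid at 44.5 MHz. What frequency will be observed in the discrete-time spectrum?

5.5 MHz

44.5 MHz mod fs = 7 MHz.
7 MHz > fs/2 = 6.25 MHz, folds to fs − 7 MHz = 5.5 MHz.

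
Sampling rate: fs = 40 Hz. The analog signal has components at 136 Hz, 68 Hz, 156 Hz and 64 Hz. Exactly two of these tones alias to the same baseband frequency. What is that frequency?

fs/2 = 20 Hz.
136 Hz mod fs = 16 Hz.
16 Hz ≤ fs/2 = 20 Hz, appears at 16 Hz.
68 Hz mod fs = 28 Hz.
28 Hz > fs/2 = 20 Hz, folds to fs − 28 Hz = 12 Hz.
156 Hz mod fs = 36 Hz.
36 Hz > fs/2 = 20 Hz, folds to fs − 36 Hz = 4 Hz.
64 Hz mod fs = 24 Hz.
24 Hz > fs/2 = 20 Hz, folds to fs − 24 Hz = 16 Hz.
64 Hz and 136 Hz both map to 16 Hz.

16 Hz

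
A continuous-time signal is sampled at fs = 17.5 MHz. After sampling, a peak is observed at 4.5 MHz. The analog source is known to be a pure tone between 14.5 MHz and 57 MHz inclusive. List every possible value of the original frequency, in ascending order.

22 MHz, 30.5 MHz, 39.5 MHz, 48 MHz, 57 MHz

Frequencies that alias to 4.5 MHz are k·fs ± 4.5 MHz for integer k ≥ 0.
k=0: 4.5 MHz.
k=1: 13 MHz, 22 MHz.
k=2: 30.5 MHz, 39.5 MHz.
k=3: 48 MHz, 57 MHz.
k=4: 65.5 MHz, 74.5 MHz.
Within [14.5 MHz, 57 MHz]: 22 MHz, 30.5 MHz, 39.5 MHz, 48 MHz, 57 MHz.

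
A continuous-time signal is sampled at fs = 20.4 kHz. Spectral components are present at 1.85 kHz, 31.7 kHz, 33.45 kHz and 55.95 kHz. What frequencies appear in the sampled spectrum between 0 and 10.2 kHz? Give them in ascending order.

fs/2 = 10.2 kHz.
1.85 kHz ≤ fs/2 = 10.2 kHz, passes unchanged.
31.7 kHz mod fs = 11.3 kHz.
11.3 kHz > fs/2 = 10.2 kHz, folds to fs − 11.3 kHz = 9.1 kHz.
33.45 kHz mod fs = 13.05 kHz.
13.05 kHz > fs/2 = 10.2 kHz, folds to fs − 13.05 kHz = 7.35 kHz.
55.95 kHz mod fs = 15.15 kHz.
15.15 kHz > fs/2 = 10.2 kHz, folds to fs − 15.15 kHz = 5.25 kHz.
Distinct values: {1.85 kHz, 5.25 kHz, 7.35 kHz, 9.1 kHz}.

1.85 kHz, 5.25 kHz, 7.35 kHz, 9.1 kHz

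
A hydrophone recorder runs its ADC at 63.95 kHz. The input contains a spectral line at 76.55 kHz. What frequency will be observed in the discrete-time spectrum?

12.6 kHz

76.55 kHz mod fs = 12.6 kHz.
12.6 kHz ≤ fs/2 = 31.975 kHz, appears at 12.6 kHz.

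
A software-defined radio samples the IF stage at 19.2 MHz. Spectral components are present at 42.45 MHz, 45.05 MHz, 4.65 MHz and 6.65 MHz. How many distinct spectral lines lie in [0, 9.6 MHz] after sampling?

fs/2 = 9.6 MHz.
42.45 MHz mod fs = 4.05 MHz.
4.05 MHz ≤ fs/2 = 9.6 MHz, appears at 4.05 MHz.
45.05 MHz mod fs = 6.65 MHz.
6.65 MHz ≤ fs/2 = 9.6 MHz, appears at 6.65 MHz.
4.65 MHz ≤ fs/2 = 9.6 MHz, passes unchanged.
6.65 MHz ≤ fs/2 = 9.6 MHz, passes unchanged.
Distinct values: {4.05 MHz, 4.65 MHz, 6.65 MHz} → 3.

3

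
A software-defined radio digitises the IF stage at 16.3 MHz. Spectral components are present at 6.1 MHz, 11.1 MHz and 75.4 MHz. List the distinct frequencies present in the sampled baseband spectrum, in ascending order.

5.2 MHz, 6.1 MHz

fs/2 = 8.15 MHz.
6.1 MHz ≤ fs/2 = 8.15 MHz, passes unchanged.
11.1 MHz > fs/2 = 8.15 MHz, folds to fs − 11.1 MHz = 5.2 MHz.
75.4 MHz mod fs = 10.2 MHz.
10.2 MHz > fs/2 = 8.15 MHz, folds to fs − 10.2 MHz = 6.1 MHz.
Distinct values: {5.2 MHz, 6.1 MHz}.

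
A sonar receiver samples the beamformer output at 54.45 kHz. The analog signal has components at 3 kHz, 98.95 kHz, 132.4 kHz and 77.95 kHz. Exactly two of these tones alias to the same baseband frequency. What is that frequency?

23.5 kHz

fs/2 = 27.225 kHz.
3 kHz ≤ fs/2 = 27.225 kHz, passes unchanged.
98.95 kHz mod fs = 44.5 kHz.
44.5 kHz > fs/2 = 27.225 kHz, folds to fs − 44.5 kHz = 9.95 kHz.
132.4 kHz mod fs = 23.5 kHz.
23.5 kHz ≤ fs/2 = 27.225 kHz, appears at 23.5 kHz.
77.95 kHz mod fs = 23.5 kHz.
23.5 kHz ≤ fs/2 = 27.225 kHz, appears at 23.5 kHz.
77.95 kHz and 132.4 kHz both map to 23.5 kHz.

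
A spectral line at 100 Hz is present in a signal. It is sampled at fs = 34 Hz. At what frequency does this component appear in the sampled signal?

2 Hz

100 Hz mod fs = 32 Hz.
32 Hz > fs/2 = 17 Hz, folds to fs − 32 Hz = 2 Hz.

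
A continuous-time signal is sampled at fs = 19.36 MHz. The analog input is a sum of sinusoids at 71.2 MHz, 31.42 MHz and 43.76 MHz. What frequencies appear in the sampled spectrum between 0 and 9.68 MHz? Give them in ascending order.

5.04 MHz, 6.24 MHz, 7.3 MHz

fs/2 = 9.68 MHz.
71.2 MHz mod fs = 13.12 MHz.
13.12 MHz > fs/2 = 9.68 MHz, folds to fs − 13.12 MHz = 6.24 MHz.
31.42 MHz mod fs = 12.06 MHz.
12.06 MHz > fs/2 = 9.68 MHz, folds to fs − 12.06 MHz = 7.3 MHz.
43.76 MHz mod fs = 5.04 MHz.
5.04 MHz ≤ fs/2 = 9.68 MHz, appears at 5.04 MHz.
Distinct values: {5.04 MHz, 6.24 MHz, 7.3 MHz}.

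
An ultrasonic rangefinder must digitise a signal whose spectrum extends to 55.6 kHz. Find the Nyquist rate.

Nyquist rate = 2 × 55.6 kHz = 111.2 kHz.

111.2 kHz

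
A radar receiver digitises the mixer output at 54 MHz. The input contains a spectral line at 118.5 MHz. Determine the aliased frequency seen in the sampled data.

118.5 MHz mod fs = 10.5 MHz.
10.5 MHz ≤ fs/2 = 27 MHz, appears at 10.5 MHz.

10.5 MHz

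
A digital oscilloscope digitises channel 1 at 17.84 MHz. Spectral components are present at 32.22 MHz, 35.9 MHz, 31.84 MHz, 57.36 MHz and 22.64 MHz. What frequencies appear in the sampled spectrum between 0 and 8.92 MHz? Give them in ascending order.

0.22 MHz, 3.46 MHz, 3.84 MHz, 4.8 MHz

fs/2 = 8.92 MHz.
32.22 MHz mod fs = 14.38 MHz.
14.38 MHz > fs/2 = 8.92 MHz, folds to fs − 14.38 MHz = 3.46 MHz.
35.9 MHz mod fs = 0.22 MHz.
0.22 MHz ≤ fs/2 = 8.92 MHz, appears at 0.22 MHz.
31.84 MHz mod fs = 14 MHz.
14 MHz > fs/2 = 8.92 MHz, folds to fs − 14 MHz = 3.84 MHz.
57.36 MHz mod fs = 3.84 MHz.
3.84 MHz ≤ fs/2 = 8.92 MHz, appears at 3.84 MHz.
22.64 MHz mod fs = 4.8 MHz.
4.8 MHz ≤ fs/2 = 8.92 MHz, appears at 4.8 MHz.
Distinct values: {0.22 MHz, 3.46 MHz, 3.84 MHz, 4.8 MHz}.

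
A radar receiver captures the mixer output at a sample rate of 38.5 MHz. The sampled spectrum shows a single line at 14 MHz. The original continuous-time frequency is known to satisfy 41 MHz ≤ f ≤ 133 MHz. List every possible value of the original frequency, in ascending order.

Frequencies that alias to 14 MHz are k·fs ± 14 MHz for integer k ≥ 0.
k=0: 14 MHz.
k=1: 24.5 MHz, 52.5 MHz.
k=2: 63 MHz, 91 MHz.
k=3: 101.5 MHz, 129.5 MHz.
k=4: 140 MHz, 168 MHz.
Within [41 MHz, 133 MHz]: 52.5 MHz, 63 MHz, 91 MHz, 101.5 MHz, 129.5 MHz.

52.5 MHz, 63 MHz, 91 MHz, 101.5 MHz, 129.5 MHz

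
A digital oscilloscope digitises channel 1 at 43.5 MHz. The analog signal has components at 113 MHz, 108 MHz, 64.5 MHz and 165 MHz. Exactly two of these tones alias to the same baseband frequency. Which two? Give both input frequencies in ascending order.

64.5 MHz, 108 MHz

fs/2 = 21.75 MHz.
113 MHz mod fs = 26 MHz.
26 MHz > fs/2 = 21.75 MHz, folds to fs − 26 MHz = 17.5 MHz.
108 MHz mod fs = 21 MHz.
21 MHz ≤ fs/2 = 21.75 MHz, appears at 21 MHz.
64.5 MHz mod fs = 21 MHz.
21 MHz ≤ fs/2 = 21.75 MHz, appears at 21 MHz.
165 MHz mod fs = 34.5 MHz.
34.5 MHz > fs/2 = 21.75 MHz, folds to fs − 34.5 MHz = 9 MHz.
64.5 MHz and 108 MHz both map to 21 MHz.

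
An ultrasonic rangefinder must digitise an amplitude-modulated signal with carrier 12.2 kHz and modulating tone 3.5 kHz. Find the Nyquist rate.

31.4 kHz

AM sidebands sit at fc ± fm = 8.7 kHz and 15.7 kHz.
Highest-frequency component: 15.7 kHz.
Nyquist rate = 2 × 15.7 kHz = 31.4 kHz.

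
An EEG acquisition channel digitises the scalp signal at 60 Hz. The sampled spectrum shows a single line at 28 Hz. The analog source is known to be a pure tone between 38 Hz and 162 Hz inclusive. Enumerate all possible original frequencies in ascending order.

Frequencies that alias to 28 Hz are k·fs ± 28 Hz for integer k ≥ 0.
k=0: 28 Hz.
k=1: 32 Hz, 88 Hz.
k=2: 92 Hz, 148 Hz.
k=3: 152 Hz, 208 Hz.
k=4: 212 Hz, 268 Hz.
Within [38 Hz, 162 Hz]: 88 Hz, 92 Hz, 148 Hz, 152 Hz.

88 Hz, 92 Hz, 148 Hz, 152 Hz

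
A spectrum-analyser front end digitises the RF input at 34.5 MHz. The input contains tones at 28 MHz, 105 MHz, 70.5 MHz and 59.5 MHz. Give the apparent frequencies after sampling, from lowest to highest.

fs/2 = 17.25 MHz.
28 MHz > fs/2 = 17.25 MHz, folds to fs − 28 MHz = 6.5 MHz.
105 MHz mod fs = 1.5 MHz.
1.5 MHz ≤ fs/2 = 17.25 MHz, appears at 1.5 MHz.
70.5 MHz mod fs = 1.5 MHz.
1.5 MHz ≤ fs/2 = 17.25 MHz, appears at 1.5 MHz.
59.5 MHz mod fs = 25 MHz.
25 MHz > fs/2 = 17.25 MHz, folds to fs − 25 MHz = 9.5 MHz.
Distinct values: {1.5 MHz, 6.5 MHz, 9.5 MHz}.

1.5 MHz, 6.5 MHz, 9.5 MHz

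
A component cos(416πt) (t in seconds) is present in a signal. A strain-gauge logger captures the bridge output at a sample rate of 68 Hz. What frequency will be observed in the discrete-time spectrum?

4 Hz

ω = 416π rad/s → f = ω/(2π) = 208 Hz.
208 Hz mod fs = 4 Hz.
4 Hz ≤ fs/2 = 34 Hz, appears at 4 Hz.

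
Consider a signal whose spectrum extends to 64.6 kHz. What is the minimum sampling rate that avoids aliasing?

Nyquist rate = 2 × 64.6 kHz = 129.2 kHz.

129.2 kHz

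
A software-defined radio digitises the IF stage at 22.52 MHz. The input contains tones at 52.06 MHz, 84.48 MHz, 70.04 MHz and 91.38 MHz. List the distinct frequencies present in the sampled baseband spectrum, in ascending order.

1.3 MHz, 2.48 MHz, 5.6 MHz, 7.02 MHz

fs/2 = 11.26 MHz.
52.06 MHz mod fs = 7.02 MHz.
7.02 MHz ≤ fs/2 = 11.26 MHz, appears at 7.02 MHz.
84.48 MHz mod fs = 16.92 MHz.
16.92 MHz > fs/2 = 11.26 MHz, folds to fs − 16.92 MHz = 5.6 MHz.
70.04 MHz mod fs = 2.48 MHz.
2.48 MHz ≤ fs/2 = 11.26 MHz, appears at 2.48 MHz.
91.38 MHz mod fs = 1.3 MHz.
1.3 MHz ≤ fs/2 = 11.26 MHz, appears at 1.3 MHz.
Distinct values: {1.3 MHz, 2.48 MHz, 5.6 MHz, 7.02 MHz}.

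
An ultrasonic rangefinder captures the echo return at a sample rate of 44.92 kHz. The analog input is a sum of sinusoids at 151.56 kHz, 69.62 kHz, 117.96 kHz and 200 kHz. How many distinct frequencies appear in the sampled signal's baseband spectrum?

fs/2 = 22.46 kHz.
151.56 kHz mod fs = 16.8 kHz.
16.8 kHz ≤ fs/2 = 22.46 kHz, appears at 16.8 kHz.
69.62 kHz mod fs = 24.7 kHz.
24.7 kHz > fs/2 = 22.46 kHz, folds to fs − 24.7 kHz = 20.22 kHz.
117.96 kHz mod fs = 28.12 kHz.
28.12 kHz > fs/2 = 22.46 kHz, folds to fs − 28.12 kHz = 16.8 kHz.
200 kHz mod fs = 20.32 kHz.
20.32 kHz ≤ fs/2 = 22.46 kHz, appears at 20.32 kHz.
Distinct values: {16.8 kHz, 20.22 kHz, 20.32 kHz} → 3.

3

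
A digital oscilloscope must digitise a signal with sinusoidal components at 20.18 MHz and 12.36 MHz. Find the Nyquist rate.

Highest-frequency component: 20.18 MHz.
Nyquist rate = 2 × 20.18 MHz = 40.36 MHz.

40.36 MHz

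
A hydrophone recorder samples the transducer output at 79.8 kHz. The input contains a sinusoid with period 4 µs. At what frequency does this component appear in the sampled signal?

T = 4 µs → f = 1/T = 250 kHz.
250 kHz mod fs = 10.6 kHz.
10.6 kHz ≤ fs/2 = 39.9 kHz, appears at 10.6 kHz.

10.6 kHz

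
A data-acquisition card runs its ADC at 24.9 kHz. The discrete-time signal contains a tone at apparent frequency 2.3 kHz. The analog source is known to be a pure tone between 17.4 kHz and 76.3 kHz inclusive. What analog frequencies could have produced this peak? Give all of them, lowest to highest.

22.6 kHz, 27.2 kHz, 47.5 kHz, 52.1 kHz, 72.4 kHz

Frequencies that alias to 2.3 kHz are k·fs ± 2.3 kHz for integer k ≥ 0.
k=0: 2.3 kHz.
k=1: 22.6 kHz, 27.2 kHz.
k=2: 47.5 kHz, 52.1 kHz.
k=3: 72.4 kHz, 77 kHz.
k=4: 97.3 kHz, 101.9 kHz.
Within [17.4 kHz, 76.3 kHz]: 22.6 kHz, 27.2 kHz, 47.5 kHz, 52.1 kHz, 72.4 kHz.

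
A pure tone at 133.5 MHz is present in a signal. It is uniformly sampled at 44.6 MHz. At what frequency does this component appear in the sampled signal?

0.3 MHz

133.5 MHz mod fs = 44.3 MHz.
44.3 MHz > fs/2 = 22.3 MHz, folds to fs − 44.3 MHz = 0.3 MHz.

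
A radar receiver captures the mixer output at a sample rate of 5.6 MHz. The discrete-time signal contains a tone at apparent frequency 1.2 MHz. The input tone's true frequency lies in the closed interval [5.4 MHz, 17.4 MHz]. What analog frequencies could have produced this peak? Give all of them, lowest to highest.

Frequencies that alias to 1.2 MHz are k·fs ± 1.2 MHz for integer k ≥ 0.
k=0: 1.2 MHz.
k=1: 4.4 MHz, 6.8 MHz.
k=2: 10 MHz, 12.4 MHz.
k=3: 15.6 MHz, 18 MHz.
k=4: 21.2 MHz, 23.6 MHz.
Within [5.4 MHz, 17.4 MHz]: 6.8 MHz, 10 MHz, 12.4 MHz, 15.6 MHz.

6.8 MHz, 10 MHz, 12.4 MHz, 15.6 MHz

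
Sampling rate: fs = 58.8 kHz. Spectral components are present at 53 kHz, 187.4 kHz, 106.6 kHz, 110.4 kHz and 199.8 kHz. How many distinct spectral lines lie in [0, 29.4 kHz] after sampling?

fs/2 = 29.4 kHz.
53 kHz > fs/2 = 29.4 kHz, folds to fs − 53 kHz = 5.8 kHz.
187.4 kHz mod fs = 11 kHz.
11 kHz ≤ fs/2 = 29.4 kHz, appears at 11 kHz.
106.6 kHz mod fs = 47.8 kHz.
47.8 kHz > fs/2 = 29.4 kHz, folds to fs − 47.8 kHz = 11 kHz.
110.4 kHz mod fs = 51.6 kHz.
51.6 kHz > fs/2 = 29.4 kHz, folds to fs − 51.6 kHz = 7.2 kHz.
199.8 kHz mod fs = 23.4 kHz.
23.4 kHz ≤ fs/2 = 29.4 kHz, appears at 23.4 kHz.
Distinct values: {5.8 kHz, 7.2 kHz, 11 kHz, 23.4 kHz} → 4.

4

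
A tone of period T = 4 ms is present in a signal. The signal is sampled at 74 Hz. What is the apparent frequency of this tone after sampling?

T = 4 ms → f = 1/T = 250 Hz.
250 Hz mod fs = 28 Hz.
28 Hz ≤ fs/2 = 37 Hz, appears at 28 Hz.

28 Hz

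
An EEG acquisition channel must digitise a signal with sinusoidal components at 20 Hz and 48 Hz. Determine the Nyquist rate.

96 Hz

Highest-frequency component: 48 Hz.
Nyquist rate = 2 × 48 Hz = 96 Hz.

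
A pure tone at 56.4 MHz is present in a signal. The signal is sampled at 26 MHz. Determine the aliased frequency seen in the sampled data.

4.4 MHz

56.4 MHz mod fs = 4.4 MHz.
4.4 MHz ≤ fs/2 = 13 MHz, appears at 4.4 MHz.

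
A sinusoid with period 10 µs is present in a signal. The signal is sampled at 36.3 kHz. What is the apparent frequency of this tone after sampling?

T = 10 µs → f = 1/T = 100 kHz.
100 kHz mod fs = 27.4 kHz.
27.4 kHz > fs/2 = 18.15 kHz, folds to fs − 27.4 kHz = 8.9 kHz.

8.9 kHz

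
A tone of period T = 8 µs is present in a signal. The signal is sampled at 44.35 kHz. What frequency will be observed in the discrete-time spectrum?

T = 8 µs → f = 1/T = 125 kHz.
125 kHz mod fs = 36.3 kHz.
36.3 kHz > fs/2 = 22.175 kHz, folds to fs − 36.3 kHz = 8.05 kHz.

8.05 kHz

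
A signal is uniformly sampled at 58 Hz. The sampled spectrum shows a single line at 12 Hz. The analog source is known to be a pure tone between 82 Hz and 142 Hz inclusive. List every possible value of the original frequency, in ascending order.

Frequencies that alias to 12 Hz are k·fs ± 12 Hz for integer k ≥ 0.
k=0: 12 Hz.
k=1: 46 Hz, 70 Hz.
k=2: 104 Hz, 128 Hz.
k=3: 162 Hz, 186 Hz.
Within [82 Hz, 142 Hz]: 104 Hz, 128 Hz.

104 Hz, 128 Hz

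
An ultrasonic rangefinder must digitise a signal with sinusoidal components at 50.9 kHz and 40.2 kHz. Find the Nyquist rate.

101.8 kHz

Highest-frequency component: 50.9 kHz.
Nyquist rate = 2 × 50.9 kHz = 101.8 kHz.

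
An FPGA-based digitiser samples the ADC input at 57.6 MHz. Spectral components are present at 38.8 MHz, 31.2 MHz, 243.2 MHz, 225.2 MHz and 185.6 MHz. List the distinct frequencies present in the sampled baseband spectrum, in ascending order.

5.2 MHz, 12.8 MHz, 18.8 MHz, 26.4 MHz

fs/2 = 28.8 MHz.
38.8 MHz > fs/2 = 28.8 MHz, folds to fs − 38.8 MHz = 18.8 MHz.
31.2 MHz > fs/2 = 28.8 MHz, folds to fs − 31.2 MHz = 26.4 MHz.
243.2 MHz mod fs = 12.8 MHz.
12.8 MHz ≤ fs/2 = 28.8 MHz, appears at 12.8 MHz.
225.2 MHz mod fs = 52.4 MHz.
52.4 MHz > fs/2 = 28.8 MHz, folds to fs − 52.4 MHz = 5.2 MHz.
185.6 MHz mod fs = 12.8 MHz.
12.8 MHz ≤ fs/2 = 28.8 MHz, appears at 12.8 MHz.
Distinct values: {5.2 MHz, 12.8 MHz, 18.8 MHz, 26.4 MHz}.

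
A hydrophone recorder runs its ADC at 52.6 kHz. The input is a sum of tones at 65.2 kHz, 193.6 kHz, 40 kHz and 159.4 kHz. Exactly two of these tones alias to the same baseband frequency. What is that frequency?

fs/2 = 26.3 kHz.
65.2 kHz mod fs = 12.6 kHz.
12.6 kHz ≤ fs/2 = 26.3 kHz, appears at 12.6 kHz.
193.6 kHz mod fs = 35.8 kHz.
35.8 kHz > fs/2 = 26.3 kHz, folds to fs − 35.8 kHz = 16.8 kHz.
40 kHz > fs/2 = 26.3 kHz, folds to fs − 40 kHz = 12.6 kHz.
159.4 kHz mod fs = 1.6 kHz.
1.6 kHz ≤ fs/2 = 26.3 kHz, appears at 1.6 kHz.
40 kHz and 65.2 kHz both map to 12.6 kHz.

12.6 kHz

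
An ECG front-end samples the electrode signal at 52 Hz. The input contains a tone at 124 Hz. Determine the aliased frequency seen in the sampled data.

20 Hz

124 Hz mod fs = 20 Hz.
20 Hz ≤ fs/2 = 26 Hz, appears at 20 Hz.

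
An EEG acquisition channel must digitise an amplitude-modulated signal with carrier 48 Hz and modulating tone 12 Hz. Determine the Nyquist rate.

120 Hz

AM sidebands sit at fc ± fm = 36 Hz and 60 Hz.
Highest-frequency component: 60 Hz.
Nyquist rate = 2 × 60 Hz = 120 Hz.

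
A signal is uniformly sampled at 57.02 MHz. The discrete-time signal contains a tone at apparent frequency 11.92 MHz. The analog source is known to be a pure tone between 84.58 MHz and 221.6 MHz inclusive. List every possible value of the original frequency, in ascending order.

Frequencies that alias to 11.92 MHz are k·fs ± 11.92 MHz for integer k ≥ 0.
k=0: 11.92 MHz.
k=1: 45.1 MHz, 68.94 MHz.
k=2: 102.12 MHz, 125.96 MHz.
k=3: 159.14 MHz, 182.98 MHz.
k=4: 216.16 MHz, 240 MHz.
k=5: 273.18 MHz, 297.02 MHz.
Within [84.58 MHz, 221.6 MHz]: 102.12 MHz, 125.96 MHz, 159.14 MHz, 182.98 MHz, 216.16 MHz.

102.12 MHz, 125.96 MHz, 159.14 MHz, 182.98 MHz, 216.16 MHz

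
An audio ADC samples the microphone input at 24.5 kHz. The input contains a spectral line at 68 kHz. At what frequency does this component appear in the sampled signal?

68 kHz mod fs = 19 kHz.
19 kHz > fs/2 = 12.25 kHz, folds to fs − 19 kHz = 5.5 kHz.

5.5 kHz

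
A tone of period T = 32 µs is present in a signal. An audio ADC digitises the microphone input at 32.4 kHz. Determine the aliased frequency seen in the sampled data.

1.15 kHz

T = 32 µs → f = 1/T = 31.25 kHz.
31.25 kHz > fs/2 = 16.2 kHz, folds to fs − 31.25 kHz = 1.15 kHz.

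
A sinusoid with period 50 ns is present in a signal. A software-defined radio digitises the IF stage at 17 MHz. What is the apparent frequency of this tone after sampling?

3 MHz

T = 50 ns → f = 1/T = 20 MHz.
20 MHz mod fs = 3 MHz.
3 MHz ≤ fs/2 = 8.5 MHz, appears at 3 MHz.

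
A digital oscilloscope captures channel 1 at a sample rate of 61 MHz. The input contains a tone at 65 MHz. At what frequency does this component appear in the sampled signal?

4 MHz

65 MHz mod fs = 4 MHz.
4 MHz ≤ fs/2 = 30.5 MHz, appears at 4 MHz.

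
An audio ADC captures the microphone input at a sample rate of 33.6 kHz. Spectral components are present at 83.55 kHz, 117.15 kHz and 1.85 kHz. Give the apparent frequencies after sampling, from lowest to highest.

1.85 kHz, 16.35 kHz

fs/2 = 16.8 kHz.
83.55 kHz mod fs = 16.35 kHz.
16.35 kHz ≤ fs/2 = 16.8 kHz, appears at 16.35 kHz.
117.15 kHz mod fs = 16.35 kHz.
16.35 kHz ≤ fs/2 = 16.8 kHz, appears at 16.35 kHz.
1.85 kHz ≤ fs/2 = 16.8 kHz, passes unchanged.
Distinct values: {1.85 kHz, 16.35 kHz}.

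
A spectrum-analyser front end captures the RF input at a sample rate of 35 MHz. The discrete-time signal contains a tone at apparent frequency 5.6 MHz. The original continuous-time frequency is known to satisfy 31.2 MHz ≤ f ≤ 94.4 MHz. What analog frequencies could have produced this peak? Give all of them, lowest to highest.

40.6 MHz, 64.4 MHz, 75.6 MHz

Frequencies that alias to 5.6 MHz are k·fs ± 5.6 MHz for integer k ≥ 0.
k=0: 5.6 MHz.
k=1: 29.4 MHz, 40.6 MHz.
k=2: 64.4 MHz, 75.6 MHz.
k=3: 99.4 MHz, 110.6 MHz.
Within [31.2 MHz, 94.4 MHz]: 40.6 MHz, 64.4 MHz, 75.6 MHz.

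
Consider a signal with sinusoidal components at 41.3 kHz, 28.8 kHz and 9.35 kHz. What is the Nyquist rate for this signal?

Highest-frequency component: 41.3 kHz.
Nyquist rate = 2 × 41.3 kHz = 82.6 kHz.

82.6 kHz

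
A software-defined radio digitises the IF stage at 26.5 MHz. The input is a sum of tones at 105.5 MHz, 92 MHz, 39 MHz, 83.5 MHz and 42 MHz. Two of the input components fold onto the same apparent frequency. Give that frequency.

12.5 MHz

fs/2 = 13.25 MHz.
105.5 MHz mod fs = 26 MHz.
26 MHz > fs/2 = 13.25 MHz, folds to fs − 26 MHz = 0.5 MHz.
92 MHz mod fs = 12.5 MHz.
12.5 MHz ≤ fs/2 = 13.25 MHz, appears at 12.5 MHz.
39 MHz mod fs = 12.5 MHz.
12.5 MHz ≤ fs/2 = 13.25 MHz, appears at 12.5 MHz.
83.5 MHz mod fs = 4 MHz.
4 MHz ≤ fs/2 = 13.25 MHz, appears at 4 MHz.
42 MHz mod fs = 15.5 MHz.
15.5 MHz > fs/2 = 13.25 MHz, folds to fs − 15.5 MHz = 11 MHz.
39 MHz and 92 MHz both map to 12.5 MHz.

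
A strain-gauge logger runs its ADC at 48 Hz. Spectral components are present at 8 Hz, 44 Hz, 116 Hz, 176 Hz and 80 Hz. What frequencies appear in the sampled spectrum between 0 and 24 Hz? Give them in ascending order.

fs/2 = 24 Hz.
8 Hz ≤ fs/2 = 24 Hz, passes unchanged.
44 Hz > fs/2 = 24 Hz, folds to fs − 44 Hz = 4 Hz.
116 Hz mod fs = 20 Hz.
20 Hz ≤ fs/2 = 24 Hz, appears at 20 Hz.
176 Hz mod fs = 32 Hz.
32 Hz > fs/2 = 24 Hz, folds to fs − 32 Hz = 16 Hz.
80 Hz mod fs = 32 Hz.
32 Hz > fs/2 = 24 Hz, folds to fs − 32 Hz = 16 Hz.
Distinct values: {4 Hz, 8 Hz, 16 Hz, 20 Hz}.

4 Hz, 8 Hz, 16 Hz, 20 Hz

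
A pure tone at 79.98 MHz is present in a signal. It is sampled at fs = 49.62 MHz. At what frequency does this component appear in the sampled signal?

79.98 MHz mod fs = 30.36 MHz.
30.36 MHz > fs/2 = 24.81 MHz, folds to fs − 30.36 MHz = 19.26 MHz.

19.26 MHz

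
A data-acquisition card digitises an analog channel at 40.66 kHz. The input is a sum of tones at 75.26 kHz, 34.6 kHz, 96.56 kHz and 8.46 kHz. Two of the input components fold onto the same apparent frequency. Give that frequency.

6.06 kHz

fs/2 = 20.33 kHz.
75.26 kHz mod fs = 34.6 kHz.
34.6 kHz > fs/2 = 20.33 kHz, folds to fs − 34.6 kHz = 6.06 kHz.
34.6 kHz > fs/2 = 20.33 kHz, folds to fs − 34.6 kHz = 6.06 kHz.
96.56 kHz mod fs = 15.24 kHz.
15.24 kHz ≤ fs/2 = 20.33 kHz, appears at 15.24 kHz.
8.46 kHz ≤ fs/2 = 20.33 kHz, passes unchanged.
34.6 kHz and 75.26 kHz both map to 6.06 kHz.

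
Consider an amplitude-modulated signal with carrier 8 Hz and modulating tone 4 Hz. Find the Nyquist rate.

24 Hz

AM sidebands sit at fc ± fm = 4 Hz and 12 Hz.
Highest-frequency component: 12 Hz.
Nyquist rate = 2 × 12 Hz = 24 Hz.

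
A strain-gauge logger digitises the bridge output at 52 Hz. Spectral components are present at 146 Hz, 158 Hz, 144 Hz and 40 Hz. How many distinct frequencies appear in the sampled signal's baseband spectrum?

fs/2 = 26 Hz.
146 Hz mod fs = 42 Hz.
42 Hz > fs/2 = 26 Hz, folds to fs − 42 Hz = 10 Hz.
158 Hz mod fs = 2 Hz.
2 Hz ≤ fs/2 = 26 Hz, appears at 2 Hz.
144 Hz mod fs = 40 Hz.
40 Hz > fs/2 = 26 Hz, folds to fs − 40 Hz = 12 Hz.
40 Hz > fs/2 = 26 Hz, folds to fs − 40 Hz = 12 Hz.
Distinct values: {2 Hz, 10 Hz, 12 Hz} → 3.

3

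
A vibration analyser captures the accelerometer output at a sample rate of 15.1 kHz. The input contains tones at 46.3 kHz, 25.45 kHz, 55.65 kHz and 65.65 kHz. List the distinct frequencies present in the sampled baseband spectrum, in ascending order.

1 kHz, 4.75 kHz, 5.25 kHz

fs/2 = 7.55 kHz.
46.3 kHz mod fs = 1 kHz.
1 kHz ≤ fs/2 = 7.55 kHz, appears at 1 kHz.
25.45 kHz mod fs = 10.35 kHz.
10.35 kHz > fs/2 = 7.55 kHz, folds to fs − 10.35 kHz = 4.75 kHz.
55.65 kHz mod fs = 10.35 kHz.
10.35 kHz > fs/2 = 7.55 kHz, folds to fs − 10.35 kHz = 4.75 kHz.
65.65 kHz mod fs = 5.25 kHz.
5.25 kHz ≤ fs/2 = 7.55 kHz, appears at 5.25 kHz.
Distinct values: {1 kHz, 4.75 kHz, 5.25 kHz}.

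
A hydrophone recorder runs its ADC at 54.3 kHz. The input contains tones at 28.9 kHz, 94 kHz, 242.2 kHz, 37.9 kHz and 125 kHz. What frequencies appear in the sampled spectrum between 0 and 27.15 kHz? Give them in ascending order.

14.6 kHz, 16.4 kHz, 25 kHz, 25.4 kHz

fs/2 = 27.15 kHz.
28.9 kHz > fs/2 = 27.15 kHz, folds to fs − 28.9 kHz = 25.4 kHz.
94 kHz mod fs = 39.7 kHz.
39.7 kHz > fs/2 = 27.15 kHz, folds to fs − 39.7 kHz = 14.6 kHz.
242.2 kHz mod fs = 25 kHz.
25 kHz ≤ fs/2 = 27.15 kHz, appears at 25 kHz.
37.9 kHz > fs/2 = 27.15 kHz, folds to fs − 37.9 kHz = 16.4 kHz.
125 kHz mod fs = 16.4 kHz.
16.4 kHz ≤ fs/2 = 27.15 kHz, appears at 16.4 kHz.
Distinct values: {14.6 kHz, 16.4 kHz, 25 kHz, 25.4 kHz}.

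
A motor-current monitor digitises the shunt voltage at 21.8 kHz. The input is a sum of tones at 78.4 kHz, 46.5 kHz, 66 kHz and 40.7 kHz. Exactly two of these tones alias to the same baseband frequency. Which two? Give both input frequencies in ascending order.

fs/2 = 10.9 kHz.
78.4 kHz mod fs = 13 kHz.
13 kHz > fs/2 = 10.9 kHz, folds to fs − 13 kHz = 8.8 kHz.
46.5 kHz mod fs = 2.9 kHz.
2.9 kHz ≤ fs/2 = 10.9 kHz, appears at 2.9 kHz.
66 kHz mod fs = 0.6 kHz.
0.6 kHz ≤ fs/2 = 10.9 kHz, appears at 0.6 kHz.
40.7 kHz mod fs = 18.9 kHz.
18.9 kHz > fs/2 = 10.9 kHz, folds to fs − 18.9 kHz = 2.9 kHz.
40.7 kHz and 46.5 kHz both map to 2.9 kHz.

40.7 kHz, 46.5 kHz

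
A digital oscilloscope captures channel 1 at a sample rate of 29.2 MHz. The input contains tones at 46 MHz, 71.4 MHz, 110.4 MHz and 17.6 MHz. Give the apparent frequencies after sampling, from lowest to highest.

6.4 MHz, 11.6 MHz, 12.4 MHz, 13 MHz

fs/2 = 14.6 MHz.
46 MHz mod fs = 16.8 MHz.
16.8 MHz > fs/2 = 14.6 MHz, folds to fs − 16.8 MHz = 12.4 MHz.
71.4 MHz mod fs = 13 MHz.
13 MHz ≤ fs/2 = 14.6 MHz, appears at 13 MHz.
110.4 MHz mod fs = 22.8 MHz.
22.8 MHz > fs/2 = 14.6 MHz, folds to fs − 22.8 MHz = 6.4 MHz.
17.6 MHz > fs/2 = 14.6 MHz, folds to fs − 17.6 MHz = 11.6 MHz.
Distinct values: {6.4 MHz, 11.6 MHz, 12.4 MHz, 13 MHz}.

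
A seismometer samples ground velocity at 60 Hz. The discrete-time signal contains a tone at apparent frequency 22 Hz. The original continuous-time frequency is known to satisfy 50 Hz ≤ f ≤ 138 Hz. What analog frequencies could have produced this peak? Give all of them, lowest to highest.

82 Hz, 98 Hz

Frequencies that alias to 22 Hz are k·fs ± 22 Hz for integer k ≥ 0.
k=0: 22 Hz.
k=1: 38 Hz, 82 Hz.
k=2: 98 Hz, 142 Hz.
k=3: 158 Hz, 202 Hz.
Within [50 Hz, 138 Hz]: 82 Hz, 98 Hz.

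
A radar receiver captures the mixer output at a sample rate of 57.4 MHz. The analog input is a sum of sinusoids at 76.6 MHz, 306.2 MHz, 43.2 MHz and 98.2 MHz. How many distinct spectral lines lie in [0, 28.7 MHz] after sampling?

fs/2 = 28.7 MHz.
76.6 MHz mod fs = 19.2 MHz.
19.2 MHz ≤ fs/2 = 28.7 MHz, appears at 19.2 MHz.
306.2 MHz mod fs = 19.2 MHz.
19.2 MHz ≤ fs/2 = 28.7 MHz, appears at 19.2 MHz.
43.2 MHz > fs/2 = 28.7 MHz, folds to fs − 43.2 MHz = 14.2 MHz.
98.2 MHz mod fs = 40.8 MHz.
40.8 MHz > fs/2 = 28.7 MHz, folds to fs − 40.8 MHz = 16.6 MHz.
Distinct values: {14.2 MHz, 16.6 MHz, 19.2 MHz} → 3.

3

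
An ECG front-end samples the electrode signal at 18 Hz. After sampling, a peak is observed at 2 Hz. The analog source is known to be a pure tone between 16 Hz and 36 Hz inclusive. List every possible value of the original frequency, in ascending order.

16 Hz, 20 Hz, 34 Hz

Frequencies that alias to 2 Hz are k·fs ± 2 Hz for integer k ≥ 0.
k=0: 2 Hz.
k=1: 16 Hz, 20 Hz.
k=2: 34 Hz, 38 Hz.
k=3: 52 Hz, 56 Hz.
Within [16 Hz, 36 Hz]: 16 Hz, 20 Hz, 34 Hz.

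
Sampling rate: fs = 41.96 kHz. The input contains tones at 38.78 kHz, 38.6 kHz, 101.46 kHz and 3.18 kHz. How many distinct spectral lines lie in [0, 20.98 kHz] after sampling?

fs/2 = 20.98 kHz.
38.78 kHz > fs/2 = 20.98 kHz, folds to fs − 38.78 kHz = 3.18 kHz.
38.6 kHz > fs/2 = 20.98 kHz, folds to fs − 38.6 kHz = 3.36 kHz.
101.46 kHz mod fs = 17.54 kHz.
17.54 kHz ≤ fs/2 = 20.98 kHz, appears at 17.54 kHz.
3.18 kHz ≤ fs/2 = 20.98 kHz, passes unchanged.
Distinct values: {3.18 kHz, 3.36 kHz, 17.54 kHz} → 3.

3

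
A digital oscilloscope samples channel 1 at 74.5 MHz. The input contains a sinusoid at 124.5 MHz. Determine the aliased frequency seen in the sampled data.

124.5 MHz mod fs = 50 MHz.
50 MHz > fs/2 = 37.25 MHz, folds to fs − 50 MHz = 24.5 MHz.

24.5 MHz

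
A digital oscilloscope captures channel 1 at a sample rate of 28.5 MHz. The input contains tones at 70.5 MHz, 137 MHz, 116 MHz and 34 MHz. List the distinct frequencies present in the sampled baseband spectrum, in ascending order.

fs/2 = 14.25 MHz.
70.5 MHz mod fs = 13.5 MHz.
13.5 MHz ≤ fs/2 = 14.25 MHz, appears at 13.5 MHz.
137 MHz mod fs = 23 MHz.
23 MHz > fs/2 = 14.25 MHz, folds to fs − 23 MHz = 5.5 MHz.
116 MHz mod fs = 2 MHz.
2 MHz ≤ fs/2 = 14.25 MHz, appears at 2 MHz.
34 MHz mod fs = 5.5 MHz.
5.5 MHz ≤ fs/2 = 14.25 MHz, appears at 5.5 MHz.
Distinct values: {2 MHz, 5.5 MHz, 13.5 MHz}.

2 MHz, 5.5 MHz, 13.5 MHz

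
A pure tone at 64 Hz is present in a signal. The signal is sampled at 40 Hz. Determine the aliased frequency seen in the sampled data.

16 Hz

64 Hz mod fs = 24 Hz.
24 Hz > fs/2 = 20 Hz, folds to fs − 24 Hz = 16 Hz.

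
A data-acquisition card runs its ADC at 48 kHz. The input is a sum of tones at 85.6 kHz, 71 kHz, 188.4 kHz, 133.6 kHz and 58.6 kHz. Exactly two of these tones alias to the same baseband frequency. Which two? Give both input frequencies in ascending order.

fs/2 = 24 kHz.
85.6 kHz mod fs = 37.6 kHz.
37.6 kHz > fs/2 = 24 kHz, folds to fs − 37.6 kHz = 10.4 kHz.
71 kHz mod fs = 23 kHz.
23 kHz ≤ fs/2 = 24 kHz, appears at 23 kHz.
188.4 kHz mod fs = 44.4 kHz.
44.4 kHz > fs/2 = 24 kHz, folds to fs − 44.4 kHz = 3.6 kHz.
133.6 kHz mod fs = 37.6 kHz.
37.6 kHz > fs/2 = 24 kHz, folds to fs − 37.6 kHz = 10.4 kHz.
58.6 kHz mod fs = 10.6 kHz.
10.6 kHz ≤ fs/2 = 24 kHz, appears at 10.6 kHz.
85.6 kHz and 133.6 kHz both map to 10.4 kHz.

85.6 kHz, 133.6 kHz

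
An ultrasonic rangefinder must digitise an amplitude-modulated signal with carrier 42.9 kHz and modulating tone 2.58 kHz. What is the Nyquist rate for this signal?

AM sidebands sit at fc ± fm = 40.32 kHz and 45.48 kHz.
Highest-frequency component: 45.48 kHz.
Nyquist rate = 2 × 45.48 kHz = 90.96 kHz.

90.96 kHz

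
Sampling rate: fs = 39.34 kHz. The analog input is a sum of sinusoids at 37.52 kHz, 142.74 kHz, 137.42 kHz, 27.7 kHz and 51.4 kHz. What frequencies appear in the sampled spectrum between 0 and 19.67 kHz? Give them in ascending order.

1.82 kHz, 11.64 kHz, 12.06 kHz, 14.62 kHz, 19.4 kHz

fs/2 = 19.67 kHz.
37.52 kHz > fs/2 = 19.67 kHz, folds to fs − 37.52 kHz = 1.82 kHz.
142.74 kHz mod fs = 24.72 kHz.
24.72 kHz > fs/2 = 19.67 kHz, folds to fs − 24.72 kHz = 14.62 kHz.
137.42 kHz mod fs = 19.4 kHz.
19.4 kHz ≤ fs/2 = 19.67 kHz, appears at 19.4 kHz.
27.7 kHz > fs/2 = 19.67 kHz, folds to fs − 27.7 kHz = 11.64 kHz.
51.4 kHz mod fs = 12.06 kHz.
12.06 kHz ≤ fs/2 = 19.67 kHz, appears at 12.06 kHz.
Distinct values: {1.82 kHz, 11.64 kHz, 12.06 kHz, 14.62 kHz, 19.4 kHz}.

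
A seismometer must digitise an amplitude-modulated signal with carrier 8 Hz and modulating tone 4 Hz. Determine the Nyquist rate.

AM sidebands sit at fc ± fm = 4 Hz and 12 Hz.
Highest-frequency component: 12 Hz.
Nyquist rate = 2 × 12 Hz = 24 Hz.

24 Hz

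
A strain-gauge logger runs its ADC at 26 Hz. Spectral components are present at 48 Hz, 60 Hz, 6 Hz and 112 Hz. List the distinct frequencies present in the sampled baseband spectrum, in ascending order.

4 Hz, 6 Hz, 8 Hz

fs/2 = 13 Hz.
48 Hz mod fs = 22 Hz.
22 Hz > fs/2 = 13 Hz, folds to fs − 22 Hz = 4 Hz.
60 Hz mod fs = 8 Hz.
8 Hz ≤ fs/2 = 13 Hz, appears at 8 Hz.
6 Hz ≤ fs/2 = 13 Hz, passes unchanged.
112 Hz mod fs = 8 Hz.
8 Hz ≤ fs/2 = 13 Hz, appears at 8 Hz.
Distinct values: {4 Hz, 6 Hz, 8 Hz}.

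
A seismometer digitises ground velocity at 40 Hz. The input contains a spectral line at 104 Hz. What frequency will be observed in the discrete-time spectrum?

104 Hz mod fs = 24 Hz.
24 Hz > fs/2 = 20 Hz, folds to fs − 24 Hz = 16 Hz.

16 Hz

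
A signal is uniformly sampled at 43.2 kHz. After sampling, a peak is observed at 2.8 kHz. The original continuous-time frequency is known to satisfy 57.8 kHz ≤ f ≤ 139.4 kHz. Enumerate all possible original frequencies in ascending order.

83.6 kHz, 89.2 kHz, 126.8 kHz, 132.4 kHz

Frequencies that alias to 2.8 kHz are k·fs ± 2.8 kHz for integer k ≥ 0.
k=0: 2.8 kHz.
k=1: 40.4 kHz, 46 kHz.
k=2: 83.6 kHz, 89.2 kHz.
k=3: 126.8 kHz, 132.4 kHz.
k=4: 170 kHz, 175.6 kHz.
Within [57.8 kHz, 139.4 kHz]: 83.6 kHz, 89.2 kHz, 126.8 kHz, 132.4 kHz.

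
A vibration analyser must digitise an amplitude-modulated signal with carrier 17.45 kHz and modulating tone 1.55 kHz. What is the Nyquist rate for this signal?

38 kHz

AM sidebands sit at fc ± fm = 15.9 kHz and 19 kHz.
Highest-frequency component: 19 kHz.
Nyquist rate = 2 × 19 kHz = 38 kHz.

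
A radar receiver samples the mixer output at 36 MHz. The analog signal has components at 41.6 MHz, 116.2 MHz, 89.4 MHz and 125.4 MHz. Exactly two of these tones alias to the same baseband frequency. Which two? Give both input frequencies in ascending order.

89.4 MHz, 125.4 MHz

fs/2 = 18 MHz.
41.6 MHz mod fs = 5.6 MHz.
5.6 MHz ≤ fs/2 = 18 MHz, appears at 5.6 MHz.
116.2 MHz mod fs = 8.2 MHz.
8.2 MHz ≤ fs/2 = 18 MHz, appears at 8.2 MHz.
89.4 MHz mod fs = 17.4 MHz.
17.4 MHz ≤ fs/2 = 18 MHz, appears at 17.4 MHz.
125.4 MHz mod fs = 17.4 MHz.
17.4 MHz ≤ fs/2 = 18 MHz, appears at 17.4 MHz.
89.4 MHz and 125.4 MHz both map to 17.4 MHz.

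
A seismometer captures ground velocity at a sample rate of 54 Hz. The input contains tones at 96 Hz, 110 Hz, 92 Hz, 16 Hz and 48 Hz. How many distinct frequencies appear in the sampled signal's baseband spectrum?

fs/2 = 27 Hz.
96 Hz mod fs = 42 Hz.
42 Hz > fs/2 = 27 Hz, folds to fs − 42 Hz = 12 Hz.
110 Hz mod fs = 2 Hz.
2 Hz ≤ fs/2 = 27 Hz, appears at 2 Hz.
92 Hz mod fs = 38 Hz.
38 Hz > fs/2 = 27 Hz, folds to fs − 38 Hz = 16 Hz.
16 Hz ≤ fs/2 = 27 Hz, passes unchanged.
48 Hz > fs/2 = 27 Hz, folds to fs − 48 Hz = 6 Hz.
Distinct values: {2 Hz, 6 Hz, 12 Hz, 16 Hz} → 4.

4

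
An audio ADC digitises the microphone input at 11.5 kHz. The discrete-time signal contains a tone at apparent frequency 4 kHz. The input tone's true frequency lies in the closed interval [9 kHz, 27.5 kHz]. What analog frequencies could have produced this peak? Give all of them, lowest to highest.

15.5 kHz, 19 kHz, 27 kHz

Frequencies that alias to 4 kHz are k·fs ± 4 kHz for integer k ≥ 0.
k=0: 4 kHz.
k=1: 7.5 kHz, 15.5 kHz.
k=2: 19 kHz, 27 kHz.
k=3: 30.5 kHz, 38.5 kHz.
Within [9 kHz, 27.5 kHz]: 15.5 kHz, 19 kHz, 27 kHz.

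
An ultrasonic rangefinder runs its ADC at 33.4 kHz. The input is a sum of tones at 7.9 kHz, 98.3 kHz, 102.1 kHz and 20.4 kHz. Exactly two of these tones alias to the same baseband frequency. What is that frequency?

1.9 kHz

fs/2 = 16.7 kHz.
7.9 kHz ≤ fs/2 = 16.7 kHz, passes unchanged.
98.3 kHz mod fs = 31.5 kHz.
31.5 kHz > fs/2 = 16.7 kHz, folds to fs − 31.5 kHz = 1.9 kHz.
102.1 kHz mod fs = 1.9 kHz.
1.9 kHz ≤ fs/2 = 16.7 kHz, appears at 1.9 kHz.
20.4 kHz > fs/2 = 16.7 kHz, folds to fs − 20.4 kHz = 13 kHz.
98.3 kHz and 102.1 kHz both map to 1.9 kHz.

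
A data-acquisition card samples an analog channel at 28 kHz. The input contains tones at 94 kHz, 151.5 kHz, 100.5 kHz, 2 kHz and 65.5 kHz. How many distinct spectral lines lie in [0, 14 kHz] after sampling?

4

fs/2 = 14 kHz.
94 kHz mod fs = 10 kHz.
10 kHz ≤ fs/2 = 14 kHz, appears at 10 kHz.
151.5 kHz mod fs = 11.5 kHz.
11.5 kHz ≤ fs/2 = 14 kHz, appears at 11.5 kHz.
100.5 kHz mod fs = 16.5 kHz.
16.5 kHz > fs/2 = 14 kHz, folds to fs − 16.5 kHz = 11.5 kHz.
2 kHz ≤ fs/2 = 14 kHz, passes unchanged.
65.5 kHz mod fs = 9.5 kHz.
9.5 kHz ≤ fs/2 = 14 kHz, appears at 9.5 kHz.
Distinct values: {2 kHz, 9.5 kHz, 10 kHz, 11.5 kHz} → 4.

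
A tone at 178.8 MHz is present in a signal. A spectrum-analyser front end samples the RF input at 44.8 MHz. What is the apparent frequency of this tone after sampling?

0.4 MHz

178.8 MHz mod fs = 44.4 MHz.
44.4 MHz > fs/2 = 22.4 MHz, folds to fs − 44.4 MHz = 0.4 MHz.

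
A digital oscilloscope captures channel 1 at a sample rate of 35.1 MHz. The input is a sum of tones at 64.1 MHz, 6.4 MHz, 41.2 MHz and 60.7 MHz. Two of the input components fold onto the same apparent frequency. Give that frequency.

6.1 MHz

fs/2 = 17.55 MHz.
64.1 MHz mod fs = 29 MHz.
29 MHz > fs/2 = 17.55 MHz, folds to fs − 29 MHz = 6.1 MHz.
6.4 MHz ≤ fs/2 = 17.55 MHz, passes unchanged.
41.2 MHz mod fs = 6.1 MHz.
6.1 MHz ≤ fs/2 = 17.55 MHz, appears at 6.1 MHz.
60.7 MHz mod fs = 25.6 MHz.
25.6 MHz > fs/2 = 17.55 MHz, folds to fs − 25.6 MHz = 9.5 MHz.
41.2 MHz and 64.1 MHz both map to 6.1 MHz.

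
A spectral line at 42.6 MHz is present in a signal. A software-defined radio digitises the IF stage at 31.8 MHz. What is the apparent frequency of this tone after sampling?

10.8 MHz

42.6 MHz mod fs = 10.8 MHz.
10.8 MHz ≤ fs/2 = 15.9 MHz, appears at 10.8 MHz.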